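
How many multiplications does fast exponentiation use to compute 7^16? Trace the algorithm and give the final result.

Computing 7^16 by squaring (build up from 7^1; each line after the first costs one multiplication):

7^1 = 7
7^2 = (7^1)^2 = 7^2 = 49
7^4 = (7^2)^2 = 49^2 = 2401
7^8 = (7^4)^2 = 2401^2 = 5764801
7^16 = (7^8)^2 = 5764801^2 = 33232930569601

Result: 33232930569601
Multiplications needed: 4 (4 lines after 7^1)

7^16 = 33232930569601. Using exponentiation by squaring, this requires 4 multiplications. The key idea: if the exponent is even, square the half-power; if odd, multiply by the base once.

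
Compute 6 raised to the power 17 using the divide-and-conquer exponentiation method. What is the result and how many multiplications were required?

Computing 6^17 by squaring (build up from 6^1; each line after the first costs one multiplication):

6^1 = 6
6^2 = (6^1)^2 = 6^2 = 36
6^4 = (6^2)^2 = 36^2 = 1296
6^8 = (6^4)^2 = 1296^2 = 1679616
6^16 = (6^8)^2 = 1679616^2 = 2821109907456
6^17 = 6 * 6^16 = 6 * 2821109907456 = 16926659444736

Result: 16926659444736
Multiplications needed: 5 (5 lines after 6^1)

6^17 = 16926659444736. Using exponentiation by squaring, this requires 5 multiplications. The key idea: if the exponent is even, square the half-power; if odd, multiply by the base once.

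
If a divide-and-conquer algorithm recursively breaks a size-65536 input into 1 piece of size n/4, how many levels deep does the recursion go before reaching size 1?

For divide and conquer with division factor 4:

Problem sizes at each level:
Level 0: 65536
Level 1: 16384
Level 2: 4096
Level 3: 1024
Level 4: 256
Level 5: 64
Level 6: 16
Level 7: 4
Level 8: 1

The root is level 0 and the size-1 base case is level 8 (the tree spans levels 0 through 8, i.e. 9 levels counting the root), so the depth is the number of divisions: log_4(65536) = 8

The recursion tree depth is log_4(65536) = 8. At each level, the problem size is divided by 4, so it takes 8 divisions to reduce to a base case of size 1. The algorithm makes 1 recursive call at each level.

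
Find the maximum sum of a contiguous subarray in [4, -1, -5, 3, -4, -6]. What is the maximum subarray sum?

Using Kadane's algorithm on [4, -1, -5, 3, -4, -6]:

Scanning through the array:
Position 1 (value -1): max_ending_here = 3, max_so_far = 4
Position 2 (value -5): max_ending_here = -2, max_so_far = 4
Position 3 (value 3): max_ending_here = 3, max_so_far = 4
Position 4 (value -4): max_ending_here = -1, max_so_far = 4
Position 5 (value -6): max_ending_here = -6, max_so_far = 4

Maximum subarray: [4]
Maximum sum: 4

The maximum subarray is [4] with sum 4. This subarray runs from index 0 to index 0.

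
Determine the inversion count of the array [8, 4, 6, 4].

Finding inversions in [8, 4, 6, 4]:

(0, 1): arr[0]=8 > arr[1]=4
(0, 2): arr[0]=8 > arr[2]=6
(0, 3): arr[0]=8 > arr[3]=4
(2, 3): arr[2]=6 > arr[3]=4

Total inversions: 4

The array has 4 inversion(s): (0,1), (0,2), (0,3), (2,3). Each pair (i,j) satisfies i < j and arr[i] > arr[j].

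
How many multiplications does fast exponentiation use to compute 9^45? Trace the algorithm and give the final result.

Computing 9^45 by squaring (build up from 9^1; each line after the first costs one multiplication):

9^1 = 9
9^2 = (9^1)^2 = 9^2 = 81
9^4 = (9^2)^2 = 81^2 = 6561
9^5 = 9 * 9^4 = 9 * 6561 = 59049
9^10 = (9^5)^2 = 59049^2 = 3486784401
9^11 = 9 * 9^10 = 9 * 3486784401 = 31381059609
9^22 = (9^11)^2 = 31381059609^2 = 984770902183611232881
9^44 = (9^22)^2 = 984770902183611232881^2 = 969773729787523602876821942164080815560161
9^45 = 9 * 9^44 = 9 * 969773729787523602876821942164080815560161 = 8727963568087712425891397479476727340041449

Result: 8727963568087712425891397479476727340041449
Multiplications needed: 8 (8 lines after 9^1)

9^45 = 8727963568087712425891397479476727340041449. Using exponentiation by squaring, this requires 8 multiplications. The key idea: if the exponent is even, square the half-power; if odd, multiply by the base once.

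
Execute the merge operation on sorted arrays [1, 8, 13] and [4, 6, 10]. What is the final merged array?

Merging process:

Compare 1 vs 4: take 1 from left. Merged: [1]
Compare 8 vs 4: take 4 from right. Merged: [1, 4]
Compare 8 vs 6: take 6 from right. Merged: [1, 4, 6]
Compare 8 vs 10: take 8 from left. Merged: [1, 4, 6, 8]
Compare 13 vs 10: take 10 from right. Merged: [1, 4, 6, 8, 10]
Append remaining from left: [13]. Merged: [1, 4, 6, 8, 10, 13]

Final merged array: [1, 4, 6, 8, 10, 13]
Total comparisons: 5

The merged array is [1, 4, 6, 8, 10, 13], requiring 5 comparisons. The merge step runs in O(n) time where n is the total number of elements.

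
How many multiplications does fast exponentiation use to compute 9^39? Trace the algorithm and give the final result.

Computing 9^39 by squaring (build up from 9^1; each line after the first costs one multiplication):

9^1 = 9
9^2 = (9^1)^2 = 9^2 = 81
9^4 = (9^2)^2 = 81^2 = 6561
9^8 = (9^4)^2 = 6561^2 = 43046721
9^9 = 9 * 9^8 = 9 * 43046721 = 387420489
9^18 = (9^9)^2 = 387420489^2 = 150094635296999121
9^19 = 9 * 9^18 = 9 * 150094635296999121 = 1350851717672992089
9^38 = (9^19)^2 = 1350851717672992089^2 = 1824800363140073127359051977856583921
9^39 = 9 * 9^38 = 9 * 1824800363140073127359051977856583921 = 16423203268260658146231467800709255289

Result: 16423203268260658146231467800709255289
Multiplications needed: 8 (8 lines after 9^1)

9^39 = 16423203268260658146231467800709255289. Using exponentiation by squaring, this requires 8 multiplications. The key idea: if the exponent is even, square the half-power; if odd, multiply by the base once.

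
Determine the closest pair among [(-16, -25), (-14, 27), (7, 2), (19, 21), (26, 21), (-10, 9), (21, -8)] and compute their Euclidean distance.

Computing all pairwise distances among 7 points:

d((-16, -25), (-14, 27)) = 52.0384
d((-16, -25), (7, 2)) = 35.4683
d((-16, -25), (19, 21)) = 57.8014
d((-16, -25), (26, 21)) = 62.2896
d((-16, -25), (-10, 9)) = 34.5254
d((-16, -25), (21, -8)) = 40.7185
d((-14, 27), (7, 2)) = 32.6497
d((-14, 27), (19, 21)) = 33.541
d((-14, 27), (26, 21)) = 40.4475
d((-14, 27), (-10, 9)) = 18.4391
d((-14, 27), (21, -8)) = 49.4975
d((7, 2), (19, 21)) = 22.4722
d((7, 2), (26, 21)) = 26.8701
d((7, 2), (-10, 9)) = 18.3848
d((7, 2), (21, -8)) = 17.2047
d((19, 21), (26, 21)) = 7.0 <-- minimum
d((19, 21), (-10, 9)) = 31.3847
d((19, 21), (21, -8)) = 29.0689
d((26, 21), (-10, 9)) = 37.9473
d((26, 21), (21, -8)) = 29.4279
d((-10, 9), (21, -8)) = 35.3553

Closest pair: (19, 21) and (26, 21) with distance 7.0

The closest pair is (19, 21) and (26, 21) with Euclidean distance 7.0. For 7 points, brute-force pairwise comparison is shown above. For large n, the divide-and-conquer algorithm (sort by x, recurse on halves, check the dividing strip) achieves O(n log n).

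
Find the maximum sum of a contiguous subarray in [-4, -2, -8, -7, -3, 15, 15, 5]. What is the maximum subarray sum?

Using Kadane's algorithm on [-4, -2, -8, -7, -3, 15, 15, 5]:

Scanning through the array:
Position 1 (value -2): max_ending_here = -2, max_so_far = -2
Position 2 (value -8): max_ending_here = -8, max_so_far = -2
Position 3 (value -7): max_ending_here = -7, max_so_far = -2
Position 4 (value -3): max_ending_here = -3, max_so_far = -2
Position 5 (value 15): max_ending_here = 15, max_so_far = 15
Position 6 (value 15): max_ending_here = 30, max_so_far = 30
Position 7 (value 5): max_ending_here = 35, max_so_far = 35

Maximum subarray: [15, 15, 5]
Maximum sum: 35

The maximum subarray is [15, 15, 5] with sum 35. This subarray runs from index 5 to index 7.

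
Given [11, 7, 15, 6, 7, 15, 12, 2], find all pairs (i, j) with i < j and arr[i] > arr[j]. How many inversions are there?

Finding inversions in [11, 7, 15, 6, 7, 15, 12, 2]:

(0, 1): arr[0]=11 > arr[1]=7
(0, 3): arr[0]=11 > arr[3]=6
(0, 4): arr[0]=11 > arr[4]=7
(0, 7): arr[0]=11 > arr[7]=2
(1, 3): arr[1]=7 > arr[3]=6
(1, 7): arr[1]=7 > arr[7]=2
(2, 3): arr[2]=15 > arr[3]=6
(2, 4): arr[2]=15 > arr[4]=7
(2, 6): arr[2]=15 > arr[6]=12
(2, 7): arr[2]=15 > arr[7]=2
(3, 7): arr[3]=6 > arr[7]=2
(4, 7): arr[4]=7 > arr[7]=2
(5, 6): arr[5]=15 > arr[6]=12
(5, 7): arr[5]=15 > arr[7]=2
(6, 7): arr[6]=12 > arr[7]=2

Total inversions: 15

The array has 15 inversion(s): (0,1), (0,3), (0,4), (0,7), (1,3), (1,7), (2,3), (2,4), (2,6), (2,7), (3,7), (4,7), (5,6), (5,7), (6,7). Each pair (i,j) satisfies i < j and arr[i] > arr[j].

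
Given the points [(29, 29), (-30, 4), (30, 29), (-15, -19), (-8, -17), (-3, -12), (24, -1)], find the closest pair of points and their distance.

Computing all pairwise distances among 7 points:

d((29, 29), (-30, 4)) = 64.0781
d((29, 29), (30, 29)) = 1.0 <-- minimum
d((29, 29), (-15, -19)) = 65.1153
d((29, 29), (-8, -17)) = 59.0339
d((29, 29), (-3, -12)) = 52.0096
d((29, 29), (24, -1)) = 30.4138
d((-30, 4), (30, 29)) = 65.0
d((-30, 4), (-15, -19)) = 27.4591
d((-30, 4), (-8, -17)) = 30.4138
d((-30, 4), (-3, -12)) = 31.3847
d((-30, 4), (24, -1)) = 54.231
d((30, 29), (-15, -19)) = 65.7951
d((30, 29), (-8, -17)) = 59.6657
d((30, 29), (-3, -12)) = 52.6308
d((30, 29), (24, -1)) = 30.5941
d((-15, -19), (-8, -17)) = 7.2801
d((-15, -19), (-3, -12)) = 13.8924
d((-15, -19), (24, -1)) = 42.9535
d((-8, -17), (-3, -12)) = 7.0711
d((-8, -17), (24, -1)) = 35.7771
d((-3, -12), (24, -1)) = 29.1548

Closest pair: (29, 29) and (30, 29) with distance 1.0

The closest pair is (29, 29) and (30, 29) with Euclidean distance 1.0. For 7 points, brute-force pairwise comparison is shown above. For large n, the divide-and-conquer algorithm (sort by x, recurse on halves, check the dividing strip) achieves O(n log n).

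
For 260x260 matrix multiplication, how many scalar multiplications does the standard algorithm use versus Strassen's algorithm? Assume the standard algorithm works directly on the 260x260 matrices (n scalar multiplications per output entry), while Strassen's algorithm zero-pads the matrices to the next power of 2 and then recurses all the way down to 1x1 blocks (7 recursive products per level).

Matrix multiplication for 260x260 matrices:

Strassen's algorithm requires power-of-2 dimensions. Pad 260x260 to 512x512 (next power of 2).

Standard algorithm: 260^3 = 17576000 multiplications
Strassen's algorithm: 7^(log2(512)) = 7^9 = 40353607 multiplications
Difference: 17576000 - 40353607 = -22777607 (Strassen uses MORE here due to padding overhead — for small or just-over-power-of-2 n, padding can outweigh the per-level savings)

Standard: 17576000 multiplications (260^3). Strassen: 40353607 multiplications (7^9, after padding to 512x512). Strassen reduces 8 recursive multiplications to 7 at each level.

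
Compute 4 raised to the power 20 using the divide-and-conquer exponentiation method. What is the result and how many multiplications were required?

Computing 4^20 by squaring (build up from 4^1; each line after the first costs one multiplication):

4^1 = 4
4^2 = (4^1)^2 = 4^2 = 16
4^4 = (4^2)^2 = 16^2 = 256
4^5 = 4 * 4^4 = 4 * 256 = 1024
4^10 = (4^5)^2 = 1024^2 = 1048576
4^20 = (4^10)^2 = 1048576^2 = 1099511627776

Result: 1099511627776
Multiplications needed: 5 (5 lines after 4^1)

4^20 = 1099511627776. Using exponentiation by squaring, this requires 5 multiplications. The key idea: if the exponent is even, square the half-power; if odd, multiply by the base once.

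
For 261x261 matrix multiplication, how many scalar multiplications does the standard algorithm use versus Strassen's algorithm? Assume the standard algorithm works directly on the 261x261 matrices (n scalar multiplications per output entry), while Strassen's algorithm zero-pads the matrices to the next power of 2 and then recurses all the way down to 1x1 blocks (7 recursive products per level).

Matrix multiplication for 261x261 matrices:

Strassen's algorithm requires power-of-2 dimensions. Pad 261x261 to 512x512 (next power of 2).

Standard algorithm: 261^3 = 17779581 multiplications
Strassen's algorithm: 7^(log2(512)) = 7^9 = 40353607 multiplications
Difference: 17779581 - 40353607 = -22574026 (Strassen uses MORE here due to padding overhead — for small or just-over-power-of-2 n, padding can outweigh the per-level savings)

Standard: 17779581 multiplications (261^3). Strassen: 40353607 multiplications (7^9, after padding to 512x512). Strassen reduces 8 recursive multiplications to 7 at each level.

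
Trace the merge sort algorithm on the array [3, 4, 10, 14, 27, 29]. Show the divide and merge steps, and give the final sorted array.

Merge sort trace:

Split: [3, 4, 10, 14, 27, 29] -> [3, 4, 10] and [14, 27, 29]
  Split: [3, 4, 10] -> [3] and [4, 10]
    Split: [4, 10] -> [4] and [10]
    Merge: [4] + [10] -> [4, 10]
  Merge: [3] + [4, 10] -> [3, 4, 10]
  Split: [14, 27, 29] -> [14] and [27, 29]
    Split: [27, 29] -> [27] and [29]
    Merge: [27] + [29] -> [27, 29]
  Merge: [14] + [27, 29] -> [14, 27, 29]
Merge: [3, 4, 10] + [14, 27, 29] -> [3, 4, 10, 14, 27, 29]

Final sorted array: [3, 4, 10, 14, 27, 29]

The merge sort proceeds by recursively splitting the array and merging sorted halves.
After all merges, the sorted array is [3, 4, 10, 14, 27, 29].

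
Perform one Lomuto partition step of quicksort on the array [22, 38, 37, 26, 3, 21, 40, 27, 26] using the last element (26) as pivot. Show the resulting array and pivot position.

Lomuto partition with pivot = 26:

Initial array: [22, 38, 37, 26, 3, 21, 40, 27, 26]

arr[0]=22 <= 26: swap with position 0, array becomes [22, 38, 37, 26, 3, 21, 40, 27, 26]
arr[1]=38 > 26: no swap
arr[2]=37 > 26: no swap
arr[3]=26 <= 26: swap with position 1, array becomes [22, 26, 37, 38, 3, 21, 40, 27, 26]
arr[4]=3 <= 26: swap with position 2, array becomes [22, 26, 3, 38, 37, 21, 40, 27, 26]
arr[5]=21 <= 26: swap with position 3, array becomes [22, 26, 3, 21, 37, 38, 40, 27, 26]
arr[6]=40 > 26: no swap
arr[7]=27 > 26: no swap

Place pivot at position 4: [22, 26, 3, 21, 26, 38, 40, 27, 37]
Pivot position: 4

After partitioning with pivot 26, the array becomes [22, 26, 3, 21, 26, 38, 40, 27, 37]. The pivot is placed at index 4. All elements to the left of the pivot are <= 26, and all elements to the right are > 26.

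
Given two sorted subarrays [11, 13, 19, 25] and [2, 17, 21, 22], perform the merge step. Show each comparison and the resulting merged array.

Merging process:

Compare 11 vs 2: take 2 from right. Merged: [2]
Compare 11 vs 17: take 11 from left. Merged: [2, 11]
Compare 13 vs 17: take 13 from left. Merged: [2, 11, 13]
Compare 19 vs 17: take 17 from right. Merged: [2, 11, 13, 17]
Compare 19 vs 21: take 19 from left. Merged: [2, 11, 13, 17, 19]
Compare 25 vs 21: take 21 from right. Merged: [2, 11, 13, 17, 19, 21]
Compare 25 vs 22: take 22 from right. Merged: [2, 11, 13, 17, 19, 21, 22]
Append remaining from left: [25]. Merged: [2, 11, 13, 17, 19, 21, 22, 25]

Final merged array: [2, 11, 13, 17, 19, 21, 22, 25]
Total comparisons: 7

The merged array is [2, 11, 13, 17, 19, 21, 22, 25], requiring 7 comparisons. The merge step runs in O(n) time where n is the total number of elements.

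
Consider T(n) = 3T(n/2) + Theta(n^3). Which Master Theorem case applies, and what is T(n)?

Master Theorem for T(n) = 3T(n/2) + O(n^3):

a = 3, b = 2, c = 3
log_b(a) = log_2(3) = 1.5850

Case 3: c = 3 > log_2(3) = 1.5850
T(n) = O(n^3) = O(n^3)

For T(n) = 3T(n/2) + O(n^3): log_2(3) = 1.5850. This is Case 3 of the Master Theorem (c > log_b(a), work dominated by root), giving O(n^3).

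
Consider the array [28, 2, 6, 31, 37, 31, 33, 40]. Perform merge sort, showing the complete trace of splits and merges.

Merge sort trace:

Split: [28, 2, 6, 31, 37, 31, 33, 40] -> [28, 2, 6, 31] and [37, 31, 33, 40]
  Split: [28, 2, 6, 31] -> [28, 2] and [6, 31]
    Split: [28, 2] -> [28] and [2]
    Merge: [28] + [2] -> [2, 28]
    Split: [6, 31] -> [6] and [31]
    Merge: [6] + [31] -> [6, 31]
  Merge: [2, 28] + [6, 31] -> [2, 6, 28, 31]
  Split: [37, 31, 33, 40] -> [37, 31] and [33, 40]
    Split: [37, 31] -> [37] and [31]
    Merge: [37] + [31] -> [31, 37]
    Split: [33, 40] -> [33] and [40]
    Merge: [33] + [40] -> [33, 40]
  Merge: [31, 37] + [33, 40] -> [31, 33, 37, 40]
Merge: [2, 6, 28, 31] + [31, 33, 37, 40] -> [2, 6, 28, 31, 31, 33, 37, 40]

Final sorted array: [2, 6, 28, 31, 31, 33, 37, 40]

The merge sort proceeds by recursively splitting the array and merging sorted halves.
After all merges, the sorted array is [2, 6, 28, 31, 31, 33, 37, 40].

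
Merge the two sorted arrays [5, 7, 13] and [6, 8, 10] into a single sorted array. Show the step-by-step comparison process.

Merging process:

Compare 5 vs 6: take 5 from left. Merged: [5]
Compare 7 vs 6: take 6 from right. Merged: [5, 6]
Compare 7 vs 8: take 7 from left. Merged: [5, 6, 7]
Compare 13 vs 8: take 8 from right. Merged: [5, 6, 7, 8]
Compare 13 vs 10: take 10 from right. Merged: [5, 6, 7, 8, 10]
Append remaining from left: [13]. Merged: [5, 6, 7, 8, 10, 13]

Final merged array: [5, 6, 7, 8, 10, 13]
Total comparisons: 5

The merged array is [5, 6, 7, 8, 10, 13], requiring 5 comparisons. The merge step runs in O(n) time where n is the total number of elements.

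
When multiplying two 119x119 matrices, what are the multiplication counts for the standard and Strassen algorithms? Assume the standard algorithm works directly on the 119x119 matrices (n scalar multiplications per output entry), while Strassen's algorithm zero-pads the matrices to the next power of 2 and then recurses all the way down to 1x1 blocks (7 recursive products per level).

Matrix multiplication for 119x119 matrices:

Strassen's algorithm requires power-of-2 dimensions. Pad 119x119 to 128x128 (next power of 2).

Standard algorithm: 119^3 = 1685159 multiplications
Strassen's algorithm: 7^(log2(128)) = 7^7 = 823543 multiplications
Savings: 1685159 - 823543 = 861616 multiplications

Standard: 1685159 multiplications (119^3). Strassen: 823543 multiplications (7^7, after padding to 128x128). Strassen reduces 8 recursive multiplications to 7 at each level.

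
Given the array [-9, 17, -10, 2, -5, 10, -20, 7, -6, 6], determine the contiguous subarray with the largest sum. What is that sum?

Using Kadane's algorithm on [-9, 17, -10, 2, -5, 10, -20, 7, -6, 6]:

Scanning through the array:
Position 1 (value 17): max_ending_here = 17, max_so_far = 17
Position 2 (value -10): max_ending_here = 7, max_so_far = 17
Position 3 (value 2): max_ending_here = 9, max_so_far = 17
Position 4 (value -5): max_ending_here = 4, max_so_far = 17
Position 5 (value 10): max_ending_here = 14, max_so_far = 17
Position 6 (value -20): max_ending_here = -6, max_so_far = 17
Position 7 (value 7): max_ending_here = 7, max_so_far = 17
Position 8 (value -6): max_ending_here = 1, max_so_far = 17
Position 9 (value 6): max_ending_here = 7, max_so_far = 17

Maximum subarray: [17]
Maximum sum: 17

The maximum subarray is [17] with sum 17. This subarray runs from index 1 to index 1.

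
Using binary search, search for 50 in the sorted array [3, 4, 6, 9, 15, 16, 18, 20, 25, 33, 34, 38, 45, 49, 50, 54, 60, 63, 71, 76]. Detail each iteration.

Binary search for 50 in [3, 4, 6, 9, 15, 16, 18, 20, 25, 33, 34, 38, 45, 49, 50, 54, 60, 63, 71, 76]:

lo=0, hi=19, mid=9, arr[mid]=33 -> 33 < 50, search right half
lo=10, hi=19, mid=14, arr[mid]=50 -> Found target at index 14!

Binary search finds 50 at index 14 after 2 comparisons. The search repeatedly halves the search space by comparing with the middle element.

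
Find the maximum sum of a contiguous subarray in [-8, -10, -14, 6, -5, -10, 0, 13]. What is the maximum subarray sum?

Using Kadane's algorithm on [-8, -10, -14, 6, -5, -10, 0, 13]:

Scanning through the array:
Position 1 (value -10): max_ending_here = -10, max_so_far = -8
Position 2 (value -14): max_ending_here = -14, max_so_far = -8
Position 3 (value 6): max_ending_here = 6, max_so_far = 6
Position 4 (value -5): max_ending_here = 1, max_so_far = 6
Position 5 (value -10): max_ending_here = -9, max_so_far = 6
Position 6 (value 0): max_ending_here = 0, max_so_far = 6
Position 7 (value 13): max_ending_here = 13, max_so_far = 13

Maximum subarray: [0, 13]
Maximum sum: 13

The maximum subarray is [0, 13] with sum 13. This subarray runs from index 6 to index 7.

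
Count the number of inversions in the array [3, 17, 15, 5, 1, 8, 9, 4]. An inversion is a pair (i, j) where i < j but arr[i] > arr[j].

Finding inversions in [3, 17, 15, 5, 1, 8, 9, 4]:

(0, 4): arr[0]=3 > arr[4]=1
(1, 2): arr[1]=17 > arr[2]=15
(1, 3): arr[1]=17 > arr[3]=5
(1, 4): arr[1]=17 > arr[4]=1
(1, 5): arr[1]=17 > arr[5]=8
(1, 6): arr[1]=17 > arr[6]=9
(1, 7): arr[1]=17 > arr[7]=4
(2, 3): arr[2]=15 > arr[3]=5
(2, 4): arr[2]=15 > arr[4]=1
(2, 5): arr[2]=15 > arr[5]=8
(2, 6): arr[2]=15 > arr[6]=9
(2, 7): arr[2]=15 > arr[7]=4
(3, 4): arr[3]=5 > arr[4]=1
(3, 7): arr[3]=5 > arr[7]=4
(5, 7): arr[5]=8 > arr[7]=4
(6, 7): arr[6]=9 > arr[7]=4

Total inversions: 16

The array has 16 inversion(s): (0,4), (1,2), (1,3), (1,4), (1,5), (1,6), (1,7), (2,3), (2,4), (2,5), (2,6), (2,7), (3,4), (3,7), (5,7), (6,7). Each pair (i,j) satisfies i < j and arr[i] > arr[j].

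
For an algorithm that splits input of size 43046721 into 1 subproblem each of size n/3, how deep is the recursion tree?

For divide and conquer with division factor 3:

Problem sizes at each level:
Level 0: 43046721
Level 1: 14348907
Level 2: 4782969
Level 3: 1594323
Level 4: 531441
Level 5: 177147
Level 6: 59049
Level 7: 19683
Level 8: 6561
Level 9: 2187
Level 10: 729
Level 11: 243
Level 12: 81
Level 13: 27
Level 14: 9
Level 15: 3
Level 16: 1

The root is level 0 and the size-1 base case is level 16 (the tree spans levels 0 through 16, i.e. 17 levels counting the root), so the depth is the number of divisions: log_3(43046721) = 16

The recursion tree depth is log_3(43046721) = 16. At each level, the problem size is divided by 3, so it takes 16 divisions to reduce to a base case of size 1. The algorithm makes 1 recursive call at each level.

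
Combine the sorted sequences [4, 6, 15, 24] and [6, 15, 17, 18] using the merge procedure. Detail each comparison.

Merging process:

Compare 4 vs 6: take 4 from left. Merged: [4]
Compare 6 vs 6: take 6 from left. Merged: [4, 6]
Compare 15 vs 6: take 6 from right. Merged: [4, 6, 6]
Compare 15 vs 15: take 15 from left. Merged: [4, 6, 6, 15]
Compare 24 vs 15: take 15 from right. Merged: [4, 6, 6, 15, 15]
Compare 24 vs 17: take 17 from right. Merged: [4, 6, 6, 15, 15, 17]
Compare 24 vs 18: take 18 from right. Merged: [4, 6, 6, 15, 15, 17, 18]
Append remaining from left: [24]. Merged: [4, 6, 6, 15, 15, 17, 18, 24]

Final merged array: [4, 6, 6, 15, 15, 17, 18, 24]
Total comparisons: 7

The merged array is [4, 6, 6, 15, 15, 17, 18, 24], requiring 7 comparisons. The merge step runs in O(n) time where n is the total number of elements.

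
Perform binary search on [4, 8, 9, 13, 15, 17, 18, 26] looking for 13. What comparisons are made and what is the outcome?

Binary search for 13 in [4, 8, 9, 13, 15, 17, 18, 26]:

lo=0, hi=7, mid=3, arr[mid]=13 -> Found target at index 3!

Binary search finds 13 at index 3 after 1 comparisons. The search repeatedly halves the search space by comparing with the middle element.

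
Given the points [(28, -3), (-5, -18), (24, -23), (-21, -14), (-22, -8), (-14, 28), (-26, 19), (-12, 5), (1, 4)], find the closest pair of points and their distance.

Computing all pairwise distances among 9 points:

d((28, -3), (-5, -18)) = 36.2491
d((28, -3), (24, -23)) = 20.3961
d((28, -3), (-21, -14)) = 50.2195
d((28, -3), (-22, -8)) = 50.2494
d((28, -3), (-14, 28)) = 52.2015
d((28, -3), (-26, 19)) = 58.3095
d((28, -3), (-12, 5)) = 40.7922
d((28, -3), (1, 4)) = 27.8927
d((-5, -18), (24, -23)) = 29.4279
d((-5, -18), (-21, -14)) = 16.4924
d((-5, -18), (-22, -8)) = 19.7231
d((-5, -18), (-14, 28)) = 46.8722
d((-5, -18), (-26, 19)) = 42.5441
d((-5, -18), (-12, 5)) = 24.0416
d((-5, -18), (1, 4)) = 22.8035
d((24, -23), (-21, -14)) = 45.8912
d((24, -23), (-22, -8)) = 48.3839
d((24, -23), (-14, 28)) = 63.6003
d((24, -23), (-26, 19)) = 65.2993
d((24, -23), (-12, 5)) = 45.607
d((24, -23), (1, 4)) = 35.4683
d((-21, -14), (-22, -8)) = 6.0828 <-- minimum
d((-21, -14), (-14, 28)) = 42.5793
d((-21, -14), (-26, 19)) = 33.3766
d((-21, -14), (-12, 5)) = 21.0238
d((-21, -14), (1, 4)) = 28.4253
d((-22, -8), (-14, 28)) = 36.8782
d((-22, -8), (-26, 19)) = 27.2947
d((-22, -8), (-12, 5)) = 16.4012
d((-22, -8), (1, 4)) = 25.9422
d((-14, 28), (-26, 19)) = 15.0
d((-14, 28), (-12, 5)) = 23.0868
d((-14, 28), (1, 4)) = 28.3019
d((-26, 19), (-12, 5)) = 19.799
d((-26, 19), (1, 4)) = 30.8869
d((-12, 5), (1, 4)) = 13.0384

Closest pair: (-21, -14) and (-22, -8) with distance 6.0828

The closest pair is (-21, -14) and (-22, -8) with Euclidean distance 6.0828. For 9 points, brute-force pairwise comparison is shown above. For large n, the divide-and-conquer algorithm (sort by x, recurse on halves, check the dividing strip) achieves O(n log n).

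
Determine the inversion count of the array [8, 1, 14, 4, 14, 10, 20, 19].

Finding inversions in [8, 1, 14, 4, 14, 10, 20, 19]:

(0, 1): arr[0]=8 > arr[1]=1
(0, 3): arr[0]=8 > arr[3]=4
(2, 3): arr[2]=14 > arr[3]=4
(2, 5): arr[2]=14 > arr[5]=10
(4, 5): arr[4]=14 > arr[5]=10
(6, 7): arr[6]=20 > arr[7]=19

Total inversions: 6

The array has 6 inversion(s): (0,1), (0,3), (2,3), (2,5), (4,5), (6,7). Each pair (i,j) satisfies i < j and arr[i] > arr[j].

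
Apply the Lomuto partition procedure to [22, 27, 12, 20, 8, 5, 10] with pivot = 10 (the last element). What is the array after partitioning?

Lomuto partition with pivot = 10:

Initial array: [22, 27, 12, 20, 8, 5, 10]

arr[0]=22 > 10: no swap
arr[1]=27 > 10: no swap
arr[2]=12 > 10: no swap
arr[3]=20 > 10: no swap
arr[4]=8 <= 10: swap with position 0, array becomes [8, 27, 12, 20, 22, 5, 10]
arr[5]=5 <= 10: swap with position 1, array becomes [8, 5, 12, 20, 22, 27, 10]

Place pivot at position 2: [8, 5, 10, 20, 22, 27, 12]
Pivot position: 2

After partitioning with pivot 10, the array becomes [8, 5, 10, 20, 22, 27, 12]. The pivot is placed at index 2. All elements to the left of the pivot are <= 10, and all elements to the right are > 10.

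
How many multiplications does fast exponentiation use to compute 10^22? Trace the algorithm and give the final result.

Computing 10^22 by squaring (build up from 10^1; each line after the first costs one multiplication):

10^1 = 10
10^2 = (10^1)^2 = 10^2 = 100
10^4 = (10^2)^2 = 100^2 = 10000
10^5 = 10 * 10^4 = 10 * 10000 = 100000
10^10 = (10^5)^2 = 100000^2 = 10000000000
10^11 = 10 * 10^10 = 10 * 10000000000 = 100000000000
10^22 = (10^11)^2 = 100000000000^2 = 10000000000000000000000

Result: 10000000000000000000000
Multiplications needed: 6 (6 lines after 10^1)

10^22 = 10000000000000000000000. Using exponentiation by squaring, this requires 6 multiplications. The key idea: if the exponent is even, square the half-power; if odd, multiply by the base once.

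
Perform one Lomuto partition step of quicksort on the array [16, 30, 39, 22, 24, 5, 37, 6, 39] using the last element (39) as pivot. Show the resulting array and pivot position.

Lomuto partition with pivot = 39:

Initial array: [16, 30, 39, 22, 24, 5, 37, 6, 39]

arr[0]=16 <= 39: swap with position 0, array becomes [16, 30, 39, 22, 24, 5, 37, 6, 39]
arr[1]=30 <= 39: swap with position 1, array becomes [16, 30, 39, 22, 24, 5, 37, 6, 39]
arr[2]=39 <= 39: swap with position 2, array becomes [16, 30, 39, 22, 24, 5, 37, 6, 39]
arr[3]=22 <= 39: swap with position 3, array becomes [16, 30, 39, 22, 24, 5, 37, 6, 39]
arr[4]=24 <= 39: swap with position 4, array becomes [16, 30, 39, 22, 24, 5, 37, 6, 39]
arr[5]=5 <= 39: swap with position 5, array becomes [16, 30, 39, 22, 24, 5, 37, 6, 39]
arr[6]=37 <= 39: swap with position 6, array becomes [16, 30, 39, 22, 24, 5, 37, 6, 39]
arr[7]=6 <= 39: swap with position 7, array becomes [16, 30, 39, 22, 24, 5, 37, 6, 39]

Place pivot at position 8: [16, 30, 39, 22, 24, 5, 37, 6, 39]
Pivot position: 8

After partitioning with pivot 39, the array becomes [16, 30, 39, 22, 24, 5, 37, 6, 39]. The pivot is placed at index 8. All elements to the left of the pivot are <= 39, and all elements to the right are > 39.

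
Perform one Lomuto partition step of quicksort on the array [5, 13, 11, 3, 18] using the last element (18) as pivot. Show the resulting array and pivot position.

Lomuto partition with pivot = 18:

Initial array: [5, 13, 11, 3, 18]

arr[0]=5 <= 18: swap with position 0, array becomes [5, 13, 11, 3, 18]
arr[1]=13 <= 18: swap with position 1, array becomes [5, 13, 11, 3, 18]
arr[2]=11 <= 18: swap with position 2, array becomes [5, 13, 11, 3, 18]
arr[3]=3 <= 18: swap with position 3, array becomes [5, 13, 11, 3, 18]

Place pivot at position 4: [5, 13, 11, 3, 18]
Pivot position: 4

After partitioning with pivot 18, the array becomes [5, 13, 11, 3, 18]. The pivot is placed at index 4. All elements to the left of the pivot are <= 18, and all elements to the right are > 18.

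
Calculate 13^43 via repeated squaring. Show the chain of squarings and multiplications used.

Computing 13^43 by squaring (build up from 13^1; each line after the first costs one multiplication):

13^1 = 13
13^2 = (13^1)^2 = 13^2 = 169
13^4 = (13^2)^2 = 169^2 = 28561
13^5 = 13 * 13^4 = 13 * 28561 = 371293
13^10 = (13^5)^2 = 371293^2 = 137858491849
13^20 = (13^10)^2 = 137858491849^2 = 19004963774880799438801
13^21 = 13 * 13^20 = 13 * 19004963774880799438801 = 247064529073450392704413
13^42 = (13^21)^2 = 247064529073450392704413^2 = 61040881526285814362156628321386486455989674569
13^43 = 13 * 13^42 = 13 * 61040881526285814362156628321386486455989674569 = 793531459841715586708036168178024323927865769397

Result: 793531459841715586708036168178024323927865769397
Multiplications needed: 8 (8 lines after 13^1)

13^43 = 793531459841715586708036168178024323927865769397. Using exponentiation by squaring, this requires 8 multiplications. The key idea: if the exponent is even, square the half-power; if odd, multiply by the base once.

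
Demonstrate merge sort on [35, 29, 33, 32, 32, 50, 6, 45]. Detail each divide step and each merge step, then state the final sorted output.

Merge sort trace:

Split: [35, 29, 33, 32, 32, 50, 6, 45] -> [35, 29, 33, 32] and [32, 50, 6, 45]
  Split: [35, 29, 33, 32] -> [35, 29] and [33, 32]
    Split: [35, 29] -> [35] and [29]
    Merge: [35] + [29] -> [29, 35]
    Split: [33, 32] -> [33] and [32]
    Merge: [33] + [32] -> [32, 33]
  Merge: [29, 35] + [32, 33] -> [29, 32, 33, 35]
  Split: [32, 50, 6, 45] -> [32, 50] and [6, 45]
    Split: [32, 50] -> [32] and [50]
    Merge: [32] + [50] -> [32, 50]
    Split: [6, 45] -> [6] and [45]
    Merge: [6] + [45] -> [6, 45]
  Merge: [32, 50] + [6, 45] -> [6, 32, 45, 50]
Merge: [29, 32, 33, 35] + [6, 32, 45, 50] -> [6, 29, 32, 32, 33, 35, 45, 50]

Final sorted array: [6, 29, 32, 32, 33, 35, 45, 50]

The merge sort proceeds by recursively splitting the array and merging sorted halves.
After all merges, the sorted array is [6, 29, 32, 32, 33, 35, 45, 50].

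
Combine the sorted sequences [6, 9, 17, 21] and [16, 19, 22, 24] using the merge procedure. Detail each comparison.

Merging process:

Compare 6 vs 16: take 6 from left. Merged: [6]
Compare 9 vs 16: take 9 from left. Merged: [6, 9]
Compare 17 vs 16: take 16 from right. Merged: [6, 9, 16]
Compare 17 vs 19: take 17 from left. Merged: [6, 9, 16, 17]
Compare 21 vs 19: take 19 from right. Merged: [6, 9, 16, 17, 19]
Compare 21 vs 22: take 21 from left. Merged: [6, 9, 16, 17, 19, 21]
Append remaining from right: [22, 24]. Merged: [6, 9, 16, 17, 19, 21, 22, 24]

Final merged array: [6, 9, 16, 17, 19, 21, 22, 24]
Total comparisons: 6

The merged array is [6, 9, 16, 17, 19, 21, 22, 24], requiring 6 comparisons. The merge step runs in O(n) time where n is the total number of elements.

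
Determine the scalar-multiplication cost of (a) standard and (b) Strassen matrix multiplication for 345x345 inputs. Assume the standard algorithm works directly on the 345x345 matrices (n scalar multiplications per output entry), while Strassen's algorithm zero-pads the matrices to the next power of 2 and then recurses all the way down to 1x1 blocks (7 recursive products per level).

Matrix multiplication for 345x345 matrices:

Strassen's algorithm requires power-of-2 dimensions. Pad 345x345 to 512x512 (next power of 2).

Standard algorithm: 345^3 = 41063625 multiplications
Strassen's algorithm: 7^(log2(512)) = 7^9 = 40353607 multiplications
Savings: 41063625 - 40353607 = 710018 multiplications

Standard: 41063625 multiplications (345^3). Strassen: 40353607 multiplications (7^9, after padding to 512x512). Strassen reduces 8 recursive multiplications to 7 at each level.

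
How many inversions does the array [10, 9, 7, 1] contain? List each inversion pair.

Finding inversions in [10, 9, 7, 1]:

(0, 1): arr[0]=10 > arr[1]=9
(0, 2): arr[0]=10 > arr[2]=7
(0, 3): arr[0]=10 > arr[3]=1
(1, 2): arr[1]=9 > arr[2]=7
(1, 3): arr[1]=9 > arr[3]=1
(2, 3): arr[2]=7 > arr[3]=1

Total inversions: 6

The array has 6 inversion(s): (0,1), (0,2), (0,3), (1,2), (1,3), (2,3). Each pair (i,j) satisfies i < j and arr[i] > arr[j].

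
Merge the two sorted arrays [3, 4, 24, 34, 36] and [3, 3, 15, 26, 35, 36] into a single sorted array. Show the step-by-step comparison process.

Merging process:

Compare 3 vs 3: take 3 from left. Merged: [3]
Compare 4 vs 3: take 3 from right. Merged: [3, 3]
Compare 4 vs 3: take 3 from right. Merged: [3, 3, 3]
Compare 4 vs 15: take 4 from left. Merged: [3, 3, 3, 4]
Compare 24 vs 15: take 15 from right. Merged: [3, 3, 3, 4, 15]
Compare 24 vs 26: take 24 from left. Merged: [3, 3, 3, 4, 15, 24]
Compare 34 vs 26: take 26 from right. Merged: [3, 3, 3, 4, 15, 24, 26]
Compare 34 vs 35: take 34 from left. Merged: [3, 3, 3, 4, 15, 24, 26, 34]
Compare 36 vs 35: take 35 from right. Merged: [3, 3, 3, 4, 15, 24, 26, 34, 35]
Compare 36 vs 36: take 36 from left. Merged: [3, 3, 3, 4, 15, 24, 26, 34, 35, 36]
Append remaining from right: [36]. Merged: [3, 3, 3, 4, 15, 24, 26, 34, 35, 36, 36]

Final merged array: [3, 3, 3, 4, 15, 24, 26, 34, 35, 36, 36]
Total comparisons: 10

The merged array is [3, 3, 3, 4, 15, 24, 26, 34, 35, 36, 36], requiring 10 comparisons. The merge step runs in O(n) time where n is the total number of elements.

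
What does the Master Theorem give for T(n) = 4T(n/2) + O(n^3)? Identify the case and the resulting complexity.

Master Theorem for T(n) = 4T(n/2) + O(n^3):

a = 4, b = 2, c = 3
log_b(a) = log_2(4) = 2.0000

Case 3: c = 3 > log_2(4) = 2.0000
T(n) = O(n^3) = O(n^3)

For T(n) = 4T(n/2) + O(n^3): log_2(4) = 2.0000. This is Case 3 of the Master Theorem (c > log_b(a), work dominated by root), giving O(n^3).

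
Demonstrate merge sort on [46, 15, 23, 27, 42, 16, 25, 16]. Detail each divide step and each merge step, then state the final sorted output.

Merge sort trace:

Split: [46, 15, 23, 27, 42, 16, 25, 16] -> [46, 15, 23, 27] and [42, 16, 25, 16]
  Split: [46, 15, 23, 27] -> [46, 15] and [23, 27]
    Split: [46, 15] -> [46] and [15]
    Merge: [46] + [15] -> [15, 46]
    Split: [23, 27] -> [23] and [27]
    Merge: [23] + [27] -> [23, 27]
  Merge: [15, 46] + [23, 27] -> [15, 23, 27, 46]
  Split: [42, 16, 25, 16] -> [42, 16] and [25, 16]
    Split: [42, 16] -> [42] and [16]
    Merge: [42] + [16] -> [16, 42]
    Split: [25, 16] -> [25] and [16]
    Merge: [25] + [16] -> [16, 25]
  Merge: [16, 42] + [16, 25] -> [16, 16, 25, 42]
Merge: [15, 23, 27, 46] + [16, 16, 25, 42] -> [15, 16, 16, 23, 25, 27, 42, 46]

Final sorted array: [15, 16, 16, 23, 25, 27, 42, 46]

The merge sort proceeds by recursively splitting the array and merging sorted halves.
After all merges, the sorted array is [15, 16, 16, 23, 25, 27, 42, 46].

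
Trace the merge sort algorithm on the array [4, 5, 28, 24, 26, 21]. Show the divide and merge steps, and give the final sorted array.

Merge sort trace:

Split: [4, 5, 28, 24, 26, 21] -> [4, 5, 28] and [24, 26, 21]
  Split: [4, 5, 28] -> [4] and [5, 28]
    Split: [5, 28] -> [5] and [28]
    Merge: [5] + [28] -> [5, 28]
  Merge: [4] + [5, 28] -> [4, 5, 28]
  Split: [24, 26, 21] -> [24] and [26, 21]
    Split: [26, 21] -> [26] and [21]
    Merge: [26] + [21] -> [21, 26]
  Merge: [24] + [21, 26] -> [21, 24, 26]
Merge: [4, 5, 28] + [21, 24, 26] -> [4, 5, 21, 24, 26, 28]

Final sorted array: [4, 5, 21, 24, 26, 28]

The merge sort proceeds by recursively splitting the array and merging sorted halves.
After all merges, the sorted array is [4, 5, 21, 24, 26, 28].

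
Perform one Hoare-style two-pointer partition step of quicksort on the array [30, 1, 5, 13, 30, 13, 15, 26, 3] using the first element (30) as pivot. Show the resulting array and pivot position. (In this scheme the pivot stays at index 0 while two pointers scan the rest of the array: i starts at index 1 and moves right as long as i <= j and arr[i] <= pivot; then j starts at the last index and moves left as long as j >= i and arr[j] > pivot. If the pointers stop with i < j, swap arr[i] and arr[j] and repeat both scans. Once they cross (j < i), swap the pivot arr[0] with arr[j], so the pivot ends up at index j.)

Hoare-style two-pointer partition with pivot = 30:

Initial array: [30, 1, 5, 13, 30, 13, 15, 26, 3]

Pointers start at i = 1, j = 8.
i ends at 9, j ends at 8: the pointers have crossed (j < i), so scanning stops.

Swap pivot arr[0] with arr[8] to place pivot at position 8: [3, 1, 5, 13, 30, 13, 15, 26, 30]
Pivot position: 8

After partitioning with pivot 30, the array becomes [3, 1, 5, 13, 30, 13, 15, 26, 30]. The pivot is placed at index 8. All elements to the left of the pivot are <= 30, and all elements to the right are > 30.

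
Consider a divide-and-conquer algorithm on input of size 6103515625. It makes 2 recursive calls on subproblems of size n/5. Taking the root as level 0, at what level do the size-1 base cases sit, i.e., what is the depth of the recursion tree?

For divide and conquer with division factor 5:

Problem sizes at each level:
Level 0: 6103515625
Level 1: 1220703125
Level 2: 244140625
Level 3: 48828125
Level 4: 9765625
Level 5: 1953125
Level 6: 390625
Level 7: 78125
Level 8: 15625
Level 9: 3125
Level 10: 625
Level 11: 125
Level 12: 25
Level 13: 5
Level 14: 1

The root is level 0 and the size-1 base case is level 14 (the tree spans levels 0 through 14, i.e. 15 levels counting the root), so the depth is the number of divisions: log_5(6103515625) = 14

The recursion tree depth is log_5(6103515625) = 14. At each level, the problem size is divided by 5, so it takes 14 divisions to reduce to a base case of size 1. The algorithm makes 2 recursive calls at each level.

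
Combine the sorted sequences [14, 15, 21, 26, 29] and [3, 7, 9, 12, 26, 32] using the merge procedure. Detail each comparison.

Merging process:

Compare 14 vs 3: take 3 from right. Merged: [3]
Compare 14 vs 7: take 7 from right. Merged: [3, 7]
Compare 14 vs 9: take 9 from right. Merged: [3, 7, 9]
Compare 14 vs 12: take 12 from right. Merged: [3, 7, 9, 12]
Compare 14 vs 26: take 14 from left. Merged: [3, 7, 9, 12, 14]
Compare 15 vs 26: take 15 from left. Merged: [3, 7, 9, 12, 14, 15]
Compare 21 vs 26: take 21 from left. Merged: [3, 7, 9, 12, 14, 15, 21]
Compare 26 vs 26: take 26 from left. Merged: [3, 7, 9, 12, 14, 15, 21, 26]
Compare 29 vs 26: take 26 from right. Merged: [3, 7, 9, 12, 14, 15, 21, 26, 26]
Compare 29 vs 32: take 29 from left. Merged: [3, 7, 9, 12, 14, 15, 21, 26, 26, 29]
Append remaining from right: [32]. Merged: [3, 7, 9, 12, 14, 15, 21, 26, 26, 29, 32]

Final merged array: [3, 7, 9, 12, 14, 15, 21, 26, 26, 29, 32]
Total comparisons: 10

The merged array is [3, 7, 9, 12, 14, 15, 21, 26, 26, 29, 32], requiring 10 comparisons. The merge step runs in O(n) time where n is the total number of elements.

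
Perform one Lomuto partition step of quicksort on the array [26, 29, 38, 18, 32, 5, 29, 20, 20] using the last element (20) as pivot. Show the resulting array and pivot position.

Lomuto partition with pivot = 20:

Initial array: [26, 29, 38, 18, 32, 5, 29, 20, 20]

arr[0]=26 > 20: no swap
arr[1]=29 > 20: no swap
arr[2]=38 > 20: no swap
arr[3]=18 <= 20: swap with position 0, array becomes [18, 29, 38, 26, 32, 5, 29, 20, 20]
arr[4]=32 > 20: no swap
arr[5]=5 <= 20: swap with position 1, array becomes [18, 5, 38, 26, 32, 29, 29, 20, 20]
arr[6]=29 > 20: no swap
arr[7]=20 <= 20: swap with position 2, array becomes [18, 5, 20, 26, 32, 29, 29, 38, 20]

Place pivot at position 3: [18, 5, 20, 20, 32, 29, 29, 38, 26]
Pivot position: 3

After partitioning with pivot 20, the array becomes [18, 5, 20, 20, 32, 29, 29, 38, 26]. The pivot is placed at index 3. All elements to the left of the pivot are <= 20, and all elements to the right are > 20.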